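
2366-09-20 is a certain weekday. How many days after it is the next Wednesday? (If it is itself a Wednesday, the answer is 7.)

1

Sep 20, 2366 is a Tuesday.
From Tuesday to the next Wednesday is 1 day.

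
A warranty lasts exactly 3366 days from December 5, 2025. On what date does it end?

+365 (one year) → Dec 5, 2026 (3001 left).
+365 (one year) → Dec 5, 2027 (2636 left).
+366 (one year; includes Feb 29, 2028) → Dec 5, 2028 (2270 left).
+365 (one year) → Dec 5, 2029 (1905 left).
+365 (one year) → Dec 5, 2030 (1540 left).
+365 (one year) → Dec 5, 2031 (1175 left).
+366 (one year; includes Feb 29, 2032) → Dec 5, 2032 (809 left).
+365 (one year) → Dec 5, 2033 (444 left).
+365 (one year) → Dec 5, 2034 (79 left).
Dec has 31 days: +27 → Jan 1, 2035 (52 left).
Jan has 31 days: +31 → Feb 1, 2035 (21 left).
+21 → Feb 22, 2035.

February 22, 2035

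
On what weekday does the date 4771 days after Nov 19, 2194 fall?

Nov 19, 2194 is a Wednesday.
4771 mod 7 = 4, so 4771 days after a Wednesday is Wednesday + 4 = Sunday.

Sunday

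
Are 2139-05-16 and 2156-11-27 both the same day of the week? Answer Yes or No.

From May 16, 2139 to Nov 27, 2156 is 6405 days.
6405 mod 7 = 0, so they are the same weekday.
(May 16, 2139 is a Saturday; Nov 27, 2156 is a Saturday.)

Yes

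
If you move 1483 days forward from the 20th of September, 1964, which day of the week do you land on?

Saturday

First find the weekday of Sep 20, 1964. Doomsday rule: the anchor day for the 1900s is Wednesday. For year 64: 64÷12 = 5 r 4, and 4÷4 = 1, so 5+4+1 = 10.
Wednesday + 10 ≡ Saturday — that's 1964's doomsday.
In September the doomsday date is Sep 5.
Sep 20 is 15 days after Sep 5; 15 mod 7 = 1, so Saturday + 1 = Sunday.
1483 mod 7 = 6, so 1483 days after a Sunday is Sunday + 6 = Saturday.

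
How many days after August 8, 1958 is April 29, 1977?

6839

Aug 8, 1958 → Aug 8, 1959: 365 days.
Aug 8, 1959 → Aug 8, 1960: 366 days (Feb 29, 1960 is in that span).
Aug 8, 1960 → Aug 8, 1961: 365 days.
Aug 8, 1961 → Aug 8, 1962: 365 days.
Aug 8, 1962 → Aug 8, 1963: 365 days.
Aug 8, 1963 → Aug 8, 1964: 366 days (Feb 29, 1964 is in that span).
Aug 8, 1964 → Aug 8, 1965: 365 days.
Aug 8, 1965 → Aug 8, 1966: 365 days.
Aug 8, 1966 → Aug 8, 1967: 365 days.
Aug 8, 1967 → Aug 8, 1968: 366 days (Feb 29, 1968 is in that span).
Aug 8, 1968 → Aug 8, 1969: 365 days.
Aug 8, 1969 → Aug 8, 1970: 365 days.
Aug 8, 1970 → Aug 8, 1971: 365 days.
Aug 8, 1971 → Aug 8, 1972: 366 days (Feb 29, 1972 is in that span).
Aug 8, 1972 → Aug 8, 1973: 365 days.
Aug 8, 1973 → Aug 8, 1974: 365 days.
Aug 8, 1974 → Aug 8, 1975: 365 days.
Aug 8, 1975 → Aug 8, 1976: 366 days (Feb 29, 1976 is in that span).
Aug 8, 1976 → Sep 8, 1976: 31 days (August has 31).
Sep 8, 1976 → Oct 8, 1976: 30 days (September has 30).
Oct 8, 1976 → Nov 8, 1976: 31 days (October has 31).
Nov 8, 1976 → Dec 8, 1976: 30 days (November has 30).
Dec 8, 1976 → Jan 8, 1977: 31 days (December has 31).
Jan 8, 1977 → Feb 8, 1977: 31 days (January has 31).
Feb 8, 1977 → Mar 8, 1977: 28 days (February has 28).
Mar 8, 1977 → Apr 8, 1977: 31 days (March has 31).
Apr 8, 1977 → Apr 29, 1977: 21 days.
Total: 6839 days.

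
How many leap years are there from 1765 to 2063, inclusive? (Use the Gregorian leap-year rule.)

Multiples of 4 in [1765,2063]: 74.
Of those, multiples of 100: 3 (not leap unless ÷400).
Multiples of 400: 1.
Leap years = 74 − 3 + 1 = 72.

72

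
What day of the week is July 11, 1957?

Thursday

January 1, 1957 is a Tuesday.
Jan 1, 1957 → Feb 1, 1957: 31 days (January has 31).
Feb 1, 1957 → Mar 1, 1957: 28 days (February has 28).
Mar 1, 1957 → Apr 1, 1957: 31 days (March has 31).
Apr 1, 1957 → May 1, 1957: 30 days (April has 30).
May 1, 1957 → Jun 1, 1957: 31 days (May has 31).
Jun 1, 1957 → Jul 1, 1957: 30 days (June has 30).
Jul 1, 1957 → Jul 11, 1957: 10 days.
Total: 191 days.
191 mod 7 = 2, so Tuesday + 2 = Thursday.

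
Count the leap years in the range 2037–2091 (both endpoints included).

13

Multiples of 4 in [2037,2091]: 13.
Of those, multiples of 100: 0 (not leap unless ÷400).
Multiples of 400: 0.
Leap years = 13 − 0 + 0 = 13.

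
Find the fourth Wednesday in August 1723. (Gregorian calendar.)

August 1, 1723 is a Sunday.
The first Wednesday is therefore August 4 (3 days later).
The fourth Wednesday is 4 + 3×7 = August 25.

August 25, 1723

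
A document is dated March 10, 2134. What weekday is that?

Wednesday

Doomsday rule: the anchor day for the 2100s is Sunday. For year 34: 34÷12 = 2 r 10, and 10÷4 = 2, so 2+10+2 = 14.
Sunday + 14 ≡ Sunday — that's 2134's doomsday.
In March the doomsday date is Mar 14.
Mar 10 is 4 days before Mar 14; 4 mod 7 = 4, so Sunday − 4 = Wednesday.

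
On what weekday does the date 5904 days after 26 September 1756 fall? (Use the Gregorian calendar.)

Wednesday

Sep 26, 1756 is a Sunday.
5904 mod 7 = 3, so 5904 days after a Sunday is Sunday + 3 = Wednesday.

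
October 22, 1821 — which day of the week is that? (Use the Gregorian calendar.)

January 1, 1821 is a Monday.
Jan 1, 1821 → Feb 1, 1821: 31 days (January has 31).
Feb 1, 1821 → Mar 1, 1821: 28 days (February has 28).
Mar 1, 1821 → Apr 1, 1821: 31 days (March has 31).
Apr 1, 1821 → May 1, 1821: 30 days (April has 30).
May 1, 1821 → Jun 1, 1821: 31 days (May has 31).
Jun 1, 1821 → Jul 1, 1821: 30 days (June has 30).
Jul 1, 1821 → Aug 1, 1821: 31 days (July has 31).
Aug 1, 1821 → Sep 1, 1821: 31 days (August has 31).
Sep 1, 1821 → Oct 1, 1821: 30 days (September has 30).
Oct 1, 1821 → Oct 22, 1821: 21 days.
Total: 294 days.
294 mod 7 = 0, so Monday + 0 = Monday.

Monday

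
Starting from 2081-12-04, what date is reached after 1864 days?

+365 (one year) → Dec 4, 2082 (1499 left).
+365 (one year) → Dec 4, 2083 (1134 left).
+366 (one year; includes Feb 29, 2084) → Dec 4, 2084 (768 left).
+365 (one year) → Dec 4, 2085 (403 left).
+365 (one year) → Dec 4, 2086 (38 left).
Dec has 31 days: +28 → Jan 1, 2087 (10 left).
+10 → Jan 11, 2087.

January 11, 2087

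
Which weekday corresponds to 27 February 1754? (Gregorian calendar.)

Doomsday rule: the anchor day for the 1700s is Sunday. For year 54: 54÷12 = 4 r 6, and 6÷4 = 1, so 4+6+1 = 11.
Sunday + 11 ≡ Thursday — that's 1754's doomsday.
In February the doomsday date is Feb 28 (1754 is not a leap year).
Feb 27 is 1 day before Feb 28; 1 mod 7 = 1, so Thursday − 1 = Wednesday.

Wednesday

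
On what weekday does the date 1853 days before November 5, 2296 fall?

First find the weekday of Nov 5, 2296. Doomsday rule: the anchor day for the 2200s is Friday. For year 96: 96÷12 = 8 r 0, and 0÷4 = 0, so 8+0+0 = 8.
Friday + 8 ≡ Saturday — that's 2296's doomsday.
In November the doomsday date is Nov 7.
Nov 5 is 2 days before Nov 7; 2 mod 7 = 2, so Saturday − 2 = Thursday.
1853 mod 7 = 5, so 1853 days before a Thursday is Thursday − 5 = Saturday.

Saturday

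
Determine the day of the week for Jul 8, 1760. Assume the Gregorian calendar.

Tuesday

Doomsday rule: the anchor day for the 1700s is Sunday. For year 60: 60÷12 = 5 r 0, and 0÷4 = 0, so 5+0+0 = 5.
Sunday + 5 ≡ Friday — that's 1760's doomsday.
In July the doomsday date is Jul 11.
Jul 8 is 3 days before Jul 11; 3 mod 7 = 3, so Friday − 3 = Tuesday.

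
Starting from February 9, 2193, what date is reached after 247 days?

October 14, 2193

Feb has 28 days: +20 → Mar 1, 2193 (227 left).
Mar has 31 days: +31 → Apr 1, 2193 (196 left).
Apr has 30 days: +30 → May 1, 2193 (166 left).
May has 31 days: +31 → Jun 1, 2193 (135 left).
Jun has 30 days: +30 → Jul 1, 2193 (105 left).
Jul has 31 days: +31 → Aug 1, 2193 (74 left).
Aug has 31 days: +31 → Sep 1, 2193 (43 left).
Sep has 30 days: +30 → Oct 1, 2193 (13 left).
+13 → Oct 14, 2193.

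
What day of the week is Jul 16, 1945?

Monday

Doomsday rule: the anchor day for the 1900s is Wednesday. For year 45: 45÷12 = 3 r 9, and 9÷4 = 2, so 3+9+2 = 14.
Wednesday + 14 ≡ Wednesday — that's 1945's doomsday.
In July the doomsday date is Jul 11.
Jul 16 is 5 days after Jul 11; 5 mod 7 = 5, so Wednesday + 5 = Monday.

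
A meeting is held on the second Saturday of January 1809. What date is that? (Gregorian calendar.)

January 1, 1809 is a Sunday.
The first Saturday is therefore January 7 (6 days later).
The second Saturday is 7 + 1×7 = January 14.

January 14, 1809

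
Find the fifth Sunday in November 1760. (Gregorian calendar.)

November 1, 1760 is a Saturday.
The first Sunday is therefore November 2 (1 days later).
The fifth Sunday is 2 + 4×7 = November 30.

November 30, 1760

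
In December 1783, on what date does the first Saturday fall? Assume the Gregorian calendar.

December 1, 1783 is a Monday.
The first Saturday is therefore December 6 (5 days later).

December 6, 1783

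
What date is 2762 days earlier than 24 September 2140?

−366 (one year; includes Feb 29, 2140) → Sep 24, 2139 (2396 left).
−365 (one year) → Sep 24, 2138 (2031 left).
−365 (one year) → Sep 24, 2137 (1666 left).
−365 (one year) → Sep 24, 2136 (1301 left).
−366 (one year; includes Feb 29, 2136) → Sep 24, 2135 (935 left).
−365 (one year) → Sep 24, 2134 (570 left).
−365 (one year) → Sep 24, 2133 (205 left).
−24 → Aug 31, 2133 (end of Aug, 31 days; 181 left).
−31 → Jul 31, 2133 (end of Jul, 31 days; 150 left).
−31 → Jun 30, 2133 (end of Jun, 30 days; 119 left).
−30 → May 31, 2133 (end of May, 31 days; 89 left).
−31 → Apr 30, 2133 (end of Apr, 30 days; 58 left).
−30 → Mar 31, 2133 (end of Mar, 31 days; 28 left).
−28 → Mar 3, 2133.

March 3, 2133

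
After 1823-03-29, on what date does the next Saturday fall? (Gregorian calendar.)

Mar 29, 1823 is a Saturday.
From Saturday to the next Saturday is 7 days.
Mar 29, 1823 + 7 = Apr 5, 1823.

April 5, 1823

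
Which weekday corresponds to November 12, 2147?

Doomsday rule: the anchor day for the 2100s is Sunday. For year 47: 47÷12 = 3 r 11, and 11÷4 = 2, so 3+11+2 = 16.
Sunday + 16 ≡ Tuesday — that's 2147's doomsday.
In November the doomsday date is Nov 7.
Nov 12 is 5 days after Nov 7; 5 mod 7 = 5, so Tuesday + 5 = Sunday.

Sunday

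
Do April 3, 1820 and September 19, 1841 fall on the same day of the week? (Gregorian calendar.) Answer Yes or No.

From Apr 3, 1820 to Sep 19, 1841 is 7839 days.
7839 mod 7 = 6, so they are different weekdays.
(Apr 3, 1820 is a Monday; Sep 19, 1841 is a Sunday.)

No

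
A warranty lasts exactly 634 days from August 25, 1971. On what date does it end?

May 20, 1973

+366 (one year; includes Feb 29, 1972) → Aug 25, 1972 (268 left).
Aug has 31 days: +7 → Sep 1, 1972 (261 left).
Sep has 30 days: +30 → Oct 1, 1972 (231 left).
Oct has 31 days: +31 → Nov 1, 1972 (200 left).
Nov has 30 days: +30 → Dec 1, 1972 (170 left).
Dec has 31 days: +31 → Jan 1, 1973 (139 left).
Jan has 31 days: +31 → Feb 1, 1973 (108 left).
Feb has 28 days: +28 → Mar 1, 1973 (80 left).
Mar has 31 days: +31 → Apr 1, 1973 (49 left).
Apr has 30 days: +30 → May 1, 1973 (19 left).
+19 → May 20, 1973.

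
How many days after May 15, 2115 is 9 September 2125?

May 15, 2115 → May 15, 2116: 366 days (Feb 29, 2116 is in that span).
May 15, 2116 → May 15, 2117: 365 days.
May 15, 2117 → May 15, 2118: 365 days.
May 15, 2118 → May 15, 2119: 365 days.
May 15, 2119 → May 15, 2120: 366 days (Feb 29, 2120 is in that span).
May 15, 2120 → May 15, 2121: 365 days.
May 15, 2121 → May 15, 2122: 365 days.
May 15, 2122 → May 15, 2123: 365 days.
May 15, 2123 → May 15, 2124: 366 days (Feb 29, 2124 is in that span).
May 15, 2124 → May 15, 2125: 365 days.
May 15, 2125 → Jun 15, 2125: 31 days (May has 31).
Jun 15, 2125 → Jul 15, 2125: 30 days (June has 30).
Jul 15, 2125 → Aug 15, 2125: 31 days (July has 31).
Aug 15, 2125 → Sep 9, 2125: 25 days.
Total: 3770 days.

3770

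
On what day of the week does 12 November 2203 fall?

Saturday

Doomsday rule: the anchor day for the 2200s is Friday. For year 03: 3÷12 = 0 r 3, and 3÷4 = 0, so 0+3+0 = 3.
Friday + 3 ≡ Monday — that's 2203's doomsday.
In November the doomsday date is Nov 7.
Nov 12 is 5 days after Nov 7; 5 mod 7 = 5, so Monday + 5 = Saturday.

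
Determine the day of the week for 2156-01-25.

January 1, 2156 is a Thursday.
Jan 1, 2156 → Jan 25, 2156: 24 days.
Total: 24 days.
24 mod 7 = 3, so Thursday + 3 = Sunday.

Sunday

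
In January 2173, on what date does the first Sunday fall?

January 3, 2173

January 1, 2173 is a Friday.
The first Sunday is therefore January 3 (2 days later).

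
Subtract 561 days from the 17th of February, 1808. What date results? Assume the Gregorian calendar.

−365 (one year) → Feb 17, 1807 (196 left).
−17 → Jan 31, 1807 (end of Jan, 31 days; 179 left).
−31 → Dec 31, 1806 (end of Dec, 31 days; 148 left).
−31 → Nov 30, 1806 (end of Nov, 30 days; 117 left).
−30 → Oct 31, 1806 (end of Oct, 31 days; 87 left).
−31 → Sep 30, 1806 (end of Sep, 30 days; 56 left).
−30 → Aug 31, 1806 (end of Aug, 31 days; 26 left).
−26 → Aug 5, 1806.

August 5, 1806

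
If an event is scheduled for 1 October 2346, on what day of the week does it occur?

Tuesday

Doomsday rule: the anchor day for the 2300s is Wednesday. For year 46: 46÷12 = 3 r 10, and 10÷4 = 2, so 3+10+2 = 15.
Wednesday + 15 ≡ Thursday — that's 2346's doomsday.
In October the doomsday date is Oct 10.
Oct 1 is 9 days before Oct 10; 9 mod 7 = 2, so Thursday − 2 = Tuesday.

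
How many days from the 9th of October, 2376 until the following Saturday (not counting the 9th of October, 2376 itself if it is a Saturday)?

7

Oct 9, 2376 is a Saturday.
From Saturday to the next Saturday is 7 days.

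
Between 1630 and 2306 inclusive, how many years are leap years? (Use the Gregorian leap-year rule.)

163

Multiples of 4 in [1630,2306]: 169.
Of those, multiples of 100: 7 (not leap unless ÷400).
Multiples of 400: 1.
Leap years = 169 − 7 + 1 = 163.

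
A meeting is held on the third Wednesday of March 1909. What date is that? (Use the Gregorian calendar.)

March 1, 1909 is a Monday.
The first Wednesday is therefore March 3 (2 days later).
The third Wednesday is 3 + 2×7 = March 17.

March 17, 1909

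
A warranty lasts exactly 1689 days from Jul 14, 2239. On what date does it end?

+366 (one year; includes Feb 29, 2240) → Jul 14, 2240 (1323 left).
+365 (one year) → Jul 14, 2241 (958 left).
+365 (one year) → Jul 14, 2242 (593 left).
+365 (one year) → Jul 14, 2243 (228 left).
Jul has 31 days: +18 → Aug 1, 2243 (210 left).
Aug has 31 days: +31 → Sep 1, 2243 (179 left).
Sep has 30 days: +30 → Oct 1, 2243 (149 left).
Oct has 31 days: +31 → Nov 1, 2243 (118 left).
Nov has 30 days: +30 → Dec 1, 2243 (88 left).
Dec has 31 days: +31 → Jan 1, 2244 (57 left).
Jan has 31 days: +31 → Feb 1, 2244 (26 left).
+26 → Feb 27, 2244.

February 27, 2244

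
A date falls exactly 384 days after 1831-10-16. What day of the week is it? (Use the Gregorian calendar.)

Saturday

Oct 16, 1831 is a Sunday.
384 mod 7 = 6, so 384 days after a Sunday is Sunday + 6 = Saturday.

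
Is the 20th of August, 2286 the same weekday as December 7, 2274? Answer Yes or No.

From Dec 7, 2274 to Aug 20, 2286 is 4274 days.
4274 mod 7 = 4, so they are different weekdays.
(Dec 7, 2274 is a Monday; Aug 20, 2286 is a Friday.)

No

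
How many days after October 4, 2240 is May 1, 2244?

1305

Oct 4, 2240 → Oct 4, 2241: 365 days.
Oct 4, 2241 → Oct 4, 2242: 365 days.
Oct 4, 2242 → Oct 4, 2243: 365 days.
Oct 4, 2243 → Nov 4, 2243: 31 days (October has 31).
Nov 4, 2243 → Dec 4, 2243: 30 days (November has 30).
Dec 4, 2243 → Jan 4, 2244: 31 days (December has 31).
Jan 4, 2244 → Feb 4, 2244: 31 days (January has 31).
Feb 4, 2244 → Mar 4, 2244: 29 days (February has 29).
Mar 4, 2244 → Apr 4, 2244: 31 days (March has 31).
Apr 4, 2244 → May 1, 2244: 27 days.
Total: 1305 days.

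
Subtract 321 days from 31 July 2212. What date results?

−31 → Jun 30, 2212 (end of Jun, 30 days; 290 left).
−30 → May 31, 2212 (end of May, 31 days; 260 left).
−31 → Apr 30, 2212 (end of Apr, 30 days; 229 left).
−30 → Mar 31, 2212 (end of Mar, 31 days; 199 left).
−31 → Feb 29, 2212 (end of Feb, 29 days; 168 left).
−29 → Jan 31, 2212 (end of Jan, 31 days; 139 left).
−31 → Dec 31, 2211 (end of Dec, 31 days; 108 left).
−31 → Nov 30, 2211 (end of Nov, 30 days; 77 left).
−30 → Oct 31, 2211 (end of Oct, 31 days; 47 left).
−31 → Sep 30, 2211 (end of Sep, 30 days; 16 left).
−16 → Sep 14, 2211.

September 14, 2211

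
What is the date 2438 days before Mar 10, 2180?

−366 (one year; includes Feb 29, 2180) → Mar 10, 2179 (2072 left).
−365 (one year) → Mar 10, 2178 (1707 left).
−365 (one year) → Mar 10, 2177 (1342 left).
−365 (one year) → Mar 10, 2176 (977 left).
−366 (one year; includes Feb 29, 2176) → Mar 10, 2175 (611 left).
−365 (one year) → Mar 10, 2174 (246 left).
−10 → Feb 28, 2174 (end of Feb, 28 days; 236 left).
−28 → Jan 31, 2174 (end of Jan, 31 days; 208 left).
−31 → Dec 31, 2173 (end of Dec, 31 days; 177 left).
−31 → Nov 30, 2173 (end of Nov, 30 days; 146 left).
−30 → Oct 31, 2173 (end of Oct, 31 days; 116 left).
−31 → Sep 30, 2173 (end of Sep, 30 days; 85 left).
−30 → Aug 31, 2173 (end of Aug, 31 days; 55 left).
−31 → Jul 31, 2173 (end of Jul, 31 days; 24 left).
−24 → Jul 7, 2173.

July 7, 2173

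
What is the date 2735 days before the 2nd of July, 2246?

January 5, 2239

−365 (one year) → Jul 2, 2245 (2370 left).
−365 (one year) → Jul 2, 2244 (2005 left).
−366 (one year; includes Feb 29, 2244) → Jul 2, 2243 (1639 left).
−365 (one year) → Jul 2, 2242 (1274 left).
−365 (one year) → Jul 2, 2241 (909 left).
−365 (one year) → Jul 2, 2240 (544 left).
−366 (one year; includes Feb 29, 2240) → Jul 2, 2239 (178 left).
−2 → Jun 30, 2239 (end of Jun, 30 days; 176 left).
−30 → May 31, 2239 (end of May, 31 days; 146 left).
−31 → Apr 30, 2239 (end of Apr, 30 days; 115 left).
−30 → Mar 31, 2239 (end of Mar, 31 days; 85 left).
−31 → Feb 28, 2239 (end of Feb, 28 days; 54 left).
−28 → Jan 31, 2239 (end of Jan, 31 days; 26 left).
−26 → Jan 5, 2239.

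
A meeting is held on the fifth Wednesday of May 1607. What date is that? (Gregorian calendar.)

May 1, 1607 is a Tuesday.
The first Wednesday is therefore May 2 (1 days later).
The fifth Wednesday is 2 + 4×7 = May 30.

May 30, 1607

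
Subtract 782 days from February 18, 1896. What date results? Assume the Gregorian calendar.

December 28, 1893

−365 (one year) → Feb 18, 1895 (417 left).
−365 (one year) → Feb 18, 1894 (52 left).
−18 → Jan 31, 1894 (end of Jan, 31 days; 34 left).
−31 → Dec 31, 1893 (end of Dec, 31 days; 3 left).
−3 → Dec 28, 1893.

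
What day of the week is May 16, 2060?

Sunday

January 1, 2060 is a Thursday.
Jan 1, 2060 → Feb 1, 2060: 31 days (January has 31).
Feb 1, 2060 → Mar 1, 2060: 29 days (February has 29).
Mar 1, 2060 → Apr 1, 2060: 31 days (March has 31).
Apr 1, 2060 → May 1, 2060: 30 days (April has 30).
May 1, 2060 → May 16, 2060: 15 days.
Total: 136 days.
136 mod 7 = 3, so Thursday + 3 = Sunday.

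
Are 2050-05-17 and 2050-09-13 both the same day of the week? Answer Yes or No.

From May 17, 2050 to Sep 13, 2050 is 119 days.
119 mod 7 = 0, so they are the same weekday.
(May 17, 2050 is a Tuesday; Sep 13, 2050 is a Tuesday.)

Yes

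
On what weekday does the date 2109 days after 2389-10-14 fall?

Monday

First find the weekday of Oct 14, 2389. Doomsday rule: the anchor day for the 2300s is Wednesday. For year 89: 89÷12 = 7 r 5, and 5÷4 = 1, so 7+5+1 = 13.
Wednesday + 13 ≡ Tuesday — that's 2389's doomsday.
In October the doomsday date is Oct 10.
Oct 14 is 4 days after Oct 10; 4 mod 7 = 4, so Tuesday + 4 = Saturday.
2109 mod 7 = 2, so 2109 days after a Saturday is Saturday + 2 = Monday.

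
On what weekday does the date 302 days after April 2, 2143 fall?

Wednesday

First find the weekday of Apr 2, 2143. Doomsday rule: the anchor day for the 2100s is Sunday. For year 43: 43÷12 = 3 r 7, and 7÷4 = 1, so 3+7+1 = 11.
Sunday + 11 ≡ Thursday — that's 2143's doomsday.
In April the doomsday date is Apr 4.
Apr 2 is 2 days before Apr 4; 2 mod 7 = 2, so Thursday − 2 = Tuesday.
302 mod 7 = 1, so 302 days after a Tuesday is Tuesday + 1 = Wednesday.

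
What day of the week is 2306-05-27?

Doomsday rule: the anchor day for the 2300s is Wednesday. For year 06: 6÷12 = 0 r 6, and 6÷4 = 1, so 0+6+1 = 7.
Wednesday + 7 ≡ Wednesday — that's 2306's doomsday.
In May the doomsday date is May 9.
May 27 is 18 days after May 9; 18 mod 7 = 4, so Wednesday + 4 = Sunday.

Sunday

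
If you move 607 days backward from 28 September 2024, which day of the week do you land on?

Monday

First find the weekday of Sep 28, 2024. Doomsday rule: the anchor day for the 2000s is Tuesday. For year 24: 24÷12 = 2 r 0, and 0÷4 = 0, so 2+0+0 = 2.
Tuesday + 2 ≡ Thursday — that's 2024's doomsday.
In September the doomsday date is Sep 5.
Sep 28 is 23 days after Sep 5; 23 mod 7 = 2, so Thursday + 2 = Saturday.
607 mod 7 = 5, so 607 days before a Saturday is Saturday − 5 = Monday.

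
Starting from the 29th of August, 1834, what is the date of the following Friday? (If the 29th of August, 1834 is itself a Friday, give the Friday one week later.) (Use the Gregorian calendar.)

September 5, 1834

Aug 29, 1834 is a Friday.
From Friday to the next Friday is 7 days.
Aug 29, 1834 + 7 = Sep 5, 1834.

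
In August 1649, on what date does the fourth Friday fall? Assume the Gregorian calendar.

August 1, 1649 is a Sunday.
The first Friday is therefore August 6 (5 days later).
The fourth Friday is 6 + 3×7 = August 27.

August 27, 1649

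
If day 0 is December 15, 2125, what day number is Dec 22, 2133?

2929

Dec 15, 2125 → Dec 15, 2126: 365 days.
Dec 15, 2126 → Dec 15, 2127: 365 days.
Dec 15, 2127 → Dec 15, 2128: 366 days (Feb 29, 2128 is in that span).
Dec 15, 2128 → Dec 15, 2129: 365 days.
Dec 15, 2129 → Dec 15, 2130: 365 days.
Dec 15, 2130 → Dec 15, 2131: 365 days.
Dec 15, 2131 → Dec 15, 2132: 366 days (Feb 29, 2132 is in that span).
Dec 15, 2132 → Jan 15, 2133: 31 days (December has 31).
Jan 15, 2133 → Feb 15, 2133: 31 days (January has 31).
Feb 15, 2133 → Mar 15, 2133: 28 days (February has 28).
Mar 15, 2133 → Apr 15, 2133: 31 days (March has 31).
Apr 15, 2133 → May 15, 2133: 30 days (April has 30).
May 15, 2133 → Jun 15, 2133: 31 days (May has 31).
Jun 15, 2133 → Jul 15, 2133: 30 days (June has 30).
Jul 15, 2133 → Aug 15, 2133: 31 days (July has 31).
Aug 15, 2133 → Sep 15, 2133: 31 days (August has 31).
Sep 15, 2133 → Oct 15, 2133: 30 days (September has 30).
Oct 15, 2133 → Nov 15, 2133: 31 days (October has 31).
Nov 15, 2133 → Dec 15, 2133: 30 days (November has 30).
Dec 15, 2133 → Dec 22, 2133: 7 days.
Total: 2929 days.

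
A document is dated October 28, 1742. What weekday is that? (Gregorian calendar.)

Doomsday rule: the anchor day for the 1700s is Sunday. For year 42: 42÷12 = 3 r 6, and 6÷4 = 1, so 3+6+1 = 10.
Sunday + 10 ≡ Wednesday — that's 1742's doomsday.
In October the doomsday date is Oct 10.
Oct 28 is 18 days after Oct 10; 18 mod 7 = 4, so Wednesday + 4 = Sunday.

Sunday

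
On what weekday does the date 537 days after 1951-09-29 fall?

Sep 29, 1951 is a Saturday.
537 mod 7 = 5, so 537 days after a Saturday is Saturday + 5 = Thursday.

Thursday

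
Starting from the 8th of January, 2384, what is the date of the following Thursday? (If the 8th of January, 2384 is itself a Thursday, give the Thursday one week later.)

January 12, 2384

Jan 8, 2384 is a Sunday.
From Sunday to the next Thursday is 4 days.
Jan 8, 2384 + 4 = Jan 12, 2384.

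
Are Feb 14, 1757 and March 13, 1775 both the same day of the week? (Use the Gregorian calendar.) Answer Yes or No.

Yes

From Feb 14, 1757 to Mar 13, 1775 is 6601 days.
6601 mod 7 = 0, so they are the same weekday.
(Feb 14, 1757 is a Monday; Mar 13, 1775 is a Monday.)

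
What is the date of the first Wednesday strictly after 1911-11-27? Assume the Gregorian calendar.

Nov 27, 1911 is a Monday.
From Monday to the next Wednesday is 2 days.
Nov 27, 1911 + 2 = Nov 29, 1911.

November 29, 1911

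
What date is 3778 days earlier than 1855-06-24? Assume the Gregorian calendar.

February 18, 1845

−365 (one year) → Jun 24, 1854 (3413 left).
−365 (one year) → Jun 24, 1853 (3048 left).
−365 (one year) → Jun 24, 1852 (2683 left).
−366 (one year; includes Feb 29, 1852) → Jun 24, 1851 (2317 left).
−365 (one year) → Jun 24, 1850 (1952 left).
−365 (one year) → Jun 24, 1849 (1587 left).
−365 (one year) → Jun 24, 1848 (1222 left).
−366 (one year; includes Feb 29, 1848) → Jun 24, 1847 (856 left).
−365 (one year) → Jun 24, 1846 (491 left).
−365 (one year) → Jun 24, 1845 (126 left).
−24 → May 31, 1845 (end of May, 31 days; 102 left).
−31 → Apr 30, 1845 (end of Apr, 30 days; 71 left).
−30 → Mar 31, 1845 (end of Mar, 31 days; 41 left).
−31 → Feb 28, 1845 (end of Feb, 28 days; 10 left).
−10 → Feb 18, 1845.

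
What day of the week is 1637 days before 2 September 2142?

Monday

First find the weekday of Sep 2, 2142. Doomsday rule: the anchor day for the 2100s is Sunday. For year 42: 42÷12 = 3 r 6, and 6÷4 = 1, so 3+6+1 = 10.
Sunday + 10 ≡ Wednesday — that's 2142's doomsday.
In September the doomsday date is Sep 5.
Sep 2 is 3 days before Sep 5; 3 mod 7 = 3, so Wednesday − 3 = Sunday.
1637 mod 7 = 6, so 1637 days before a Sunday is Sunday − 6 = Monday.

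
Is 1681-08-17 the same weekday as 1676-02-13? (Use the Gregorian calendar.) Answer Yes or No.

No

From Feb 13, 1676 to Aug 17, 1681 is 2012 days.
2012 mod 7 = 3, so they are different weekdays.
(Feb 13, 1676 is a Thursday; Aug 17, 1681 is a Sunday.)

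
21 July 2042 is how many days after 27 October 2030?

4285

Oct 27, 2030 → Oct 27, 2031: 365 days.
Oct 27, 2031 → Oct 27, 2032: 366 days (Feb 29, 2032 is in that span).
Oct 27, 2032 → Oct 27, 2033: 365 days.
Oct 27, 2033 → Oct 27, 2034: 365 days.
Oct 27, 2034 → Oct 27, 2035: 365 days.
Oct 27, 2035 → Oct 27, 2036: 366 days (Feb 29, 2036 is in that span).
Oct 27, 2036 → Oct 27, 2037: 365 days.
Oct 27, 2037 → Oct 27, 2038: 365 days.
Oct 27, 2038 → Oct 27, 2039: 365 days.
Oct 27, 2039 → Oct 27, 2040: 366 days (Feb 29, 2040 is in that span).
Oct 27, 2040 → Oct 27, 2041: 365 days.
Oct 27, 2041 → Nov 27, 2041: 31 days (October has 31).
Nov 27, 2041 → Dec 27, 2041: 30 days (November has 30).
Dec 27, 2041 → Jan 27, 2042: 31 days (December has 31).
Jan 27, 2042 → Feb 27, 2042: 31 days (January has 31).
Feb 27, 2042 → Mar 27, 2042: 28 days (February has 28).
Mar 27, 2042 → Apr 27, 2042: 31 days (March has 31).
Apr 27, 2042 → May 27, 2042: 30 days (April has 30).
May 27, 2042 → Jun 27, 2042: 31 days (May has 31).
Jun 27, 2042 → Jul 21, 2042: 24 days.
Total: 4285 days.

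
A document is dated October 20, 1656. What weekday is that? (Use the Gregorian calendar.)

Friday

Doomsday rule: the anchor day for the 1600s is Tuesday. For year 56: 56÷12 = 4 r 8, and 8÷4 = 2, so 4+8+2 = 14.
Tuesday + 14 ≡ Tuesday — that's 1656's doomsday.
In October the doomsday date is Oct 10.
Oct 20 is 10 days after Oct 10; 10 mod 7 = 3, so Tuesday + 3 = Friday.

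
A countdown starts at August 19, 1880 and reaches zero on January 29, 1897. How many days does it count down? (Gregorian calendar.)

Aug 19, 1880 → Aug 19, 1881: 365 days.
Aug 19, 1881 → Aug 19, 1882: 365 days.
Aug 19, 1882 → Aug 19, 1883: 365 days.
Aug 19, 1883 → Aug 19, 1884: 366 days (Feb 29, 1884 is in that span).
Aug 19, 1884 → Aug 19, 1885: 365 days.
Aug 19, 1885 → Aug 19, 1886: 365 days.
Aug 19, 1886 → Aug 19, 1887: 365 days.
Aug 19, 1887 → Aug 19, 1888: 366 days (Feb 29, 1888 is in that span).
Aug 19, 1888 → Aug 19, 1889: 365 days.
Aug 19, 1889 → Aug 19, 1890: 365 days.
Aug 19, 1890 → Aug 19, 1891: 365 days.
Aug 19, 1891 → Aug 19, 1892: 366 days (Feb 29, 1892 is in that span).
Aug 19, 1892 → Aug 19, 1893: 365 days.
Aug 19, 1893 → Aug 19, 1894: 365 days.
Aug 19, 1894 → Aug 19, 1895: 365 days.
Aug 19, 1895 → Aug 19, 1896: 366 days (Feb 29, 1896 is in that span).
Aug 19, 1896 → Sep 19, 1896: 31 days (August has 31).
Sep 19, 1896 → Oct 19, 1896: 30 days (September has 30).
Oct 19, 1896 → Nov 19, 1896: 31 days (October has 31).
Nov 19, 1896 → Dec 19, 1896: 30 days (November has 30).
Dec 19, 1896 → Jan 19, 1897: 31 days (December has 31).
Jan 19, 1897 → Jan 29, 1897: 10 days.
Total: 6007 days.

6007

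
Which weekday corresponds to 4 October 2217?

Saturday

Doomsday rule: the anchor day for the 2200s is Friday. For year 17: 17÷12 = 1 r 5, and 5÷4 = 1, so 1+5+1 = 7.
Friday + 7 ≡ Friday — that's 2217's doomsday.
In October the doomsday date is Oct 10.
Oct 4 is 6 days before Oct 10; 6 mod 7 = 6, so Friday − 6 = Saturday.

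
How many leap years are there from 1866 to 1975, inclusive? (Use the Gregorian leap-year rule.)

26

Multiples of 4 in [1866,1975]: 27.
Of those, multiples of 100: 1 (not leap unless ÷400).
Multiples of 400: 0.
Leap years = 27 − 1 + 0 = 26.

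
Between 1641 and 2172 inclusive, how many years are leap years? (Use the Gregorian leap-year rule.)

129

Multiples of 4 in [1641,2172]: 133.
Of those, multiples of 100: 5 (not leap unless ÷400).
Multiples of 400: 1.
Leap years = 133 − 5 + 1 = 129.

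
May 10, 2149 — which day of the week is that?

Doomsday rule: the anchor day for the 2100s is Sunday. For year 49: 49÷12 = 4 r 1, and 1÷4 = 0, so 4+1+0 = 5.
Sunday + 5 ≡ Friday — that's 2149's doomsday.
In May the doomsday date is May 9.
May 10 is 1 day after May 9; 1 mod 7 = 1, so Friday + 1 = Saturday.

Saturday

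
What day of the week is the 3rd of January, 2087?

January 1, 2087 is a Wednesday.
Jan 1, 2087 → Jan 3, 2087: 2 days.
Total: 2 days.
2 mod 7 = 2, so Wednesday + 2 = Friday.

Friday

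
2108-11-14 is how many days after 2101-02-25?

2819

Feb 25, 2101 → Feb 25, 2102: 365 days.
Feb 25, 2102 → Feb 25, 2103: 365 days.
Feb 25, 2103 → Feb 25, 2104: 365 days.
Feb 25, 2104 → Feb 25, 2105: 366 days (Feb 29, 2104 is in that span).
Feb 25, 2105 → Feb 25, 2106: 365 days.
Feb 25, 2106 → Feb 25, 2107: 365 days.
Feb 25, 2107 → Feb 25, 2108: 365 days.
Feb 25, 2108 → Mar 25, 2108: 29 days (February has 29).
Mar 25, 2108 → Apr 25, 2108: 31 days (March has 31).
Apr 25, 2108 → May 25, 2108: 30 days (April has 30).
May 25, 2108 → Jun 25, 2108: 31 days (May has 31).
Jun 25, 2108 → Jul 25, 2108: 30 days (June has 30).
Jul 25, 2108 → Aug 25, 2108: 31 days (July has 31).
Aug 25, 2108 → Sep 25, 2108: 31 days (August has 31).
Sep 25, 2108 → Oct 25, 2108: 30 days (September has 30).
Oct 25, 2108 → Nov 14, 2108: 20 days.
Total: 2819 days.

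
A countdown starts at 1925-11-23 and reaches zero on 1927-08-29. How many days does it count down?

Nov 23, 1925 → Nov 23, 1926: 365 days.
Nov 23, 1926 → Dec 23, 1926: 30 days (November has 30).
Dec 23, 1926 → Jan 23, 1927: 31 days (December has 31).
Jan 23, 1927 → Feb 23, 1927: 31 days (January has 31).
Feb 23, 1927 → Mar 23, 1927: 28 days (February has 28).
Mar 23, 1927 → Apr 23, 1927: 31 days (March has 31).
Apr 23, 1927 → May 23, 1927: 30 days (April has 30).
May 23, 1927 → Jun 23, 1927: 31 days (May has 31).
Jun 23, 1927 → Jul 23, 1927: 30 days (June has 30).
Jul 23, 1927 → Aug 23, 1927: 31 days (July has 31).
Aug 23, 1927 → Aug 29, 1927: 6 days.
Total: 644 days.

644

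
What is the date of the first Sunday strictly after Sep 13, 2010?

Sep 13, 2010 is a Monday.
From Monday to the next Sunday is 6 days.
Sep 13, 2010 + 6 = Sep 19, 2010.

September 19, 2010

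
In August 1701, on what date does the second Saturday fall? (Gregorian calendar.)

August 1, 1701 is a Monday.
The first Saturday is therefore August 6 (5 days later).
The second Saturday is 6 + 1×7 = August 13.

August 13, 1701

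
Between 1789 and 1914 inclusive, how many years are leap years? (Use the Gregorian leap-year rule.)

29

Multiples of 4 in [1789,1914]: 31.
Of those, multiples of 100: 2 (not leap unless ÷400).
Multiples of 400: 0.
Leap years = 31 − 2 + 0 = 29.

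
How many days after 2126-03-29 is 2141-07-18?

5590

Mar 29, 2126 → Mar 29, 2127: 365 days.
Mar 29, 2127 → Mar 29, 2128: 366 days (Feb 29, 2128 is in that span).
Mar 29, 2128 → Mar 29, 2129: 365 days.
Mar 29, 2129 → Mar 29, 2130: 365 days.
Mar 29, 2130 → Mar 29, 2131: 365 days.
Mar 29, 2131 → Mar 29, 2132: 366 days (Feb 29, 2132 is in that span).
Mar 29, 2132 → Mar 29, 2133: 365 days.
Mar 29, 2133 → Mar 29, 2134: 365 days.
Mar 29, 2134 → Mar 29, 2135: 365 days.
Mar 29, 2135 → Mar 29, 2136: 366 days (Feb 29, 2136 is in that span).
Mar 29, 2136 → Mar 29, 2137: 365 days.
Mar 29, 2137 → Mar 29, 2138: 365 days.
Mar 29, 2138 → Mar 29, 2139: 365 days.
Mar 29, 2139 → Mar 29, 2140: 366 days (Feb 29, 2140 is in that span).
Mar 29, 2140 → Mar 29, 2141: 365 days.
Mar 29, 2141 → Apr 29, 2141: 31 days (March has 31).
Apr 29, 2141 → May 29, 2141: 30 days (April has 30).
May 29, 2141 → Jun 29, 2141: 31 days (May has 31).
Jun 29, 2141 → Jul 18, 2141: 19 days.
Total: 5590 days.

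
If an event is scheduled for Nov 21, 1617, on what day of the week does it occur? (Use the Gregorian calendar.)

Doomsday rule: the anchor day for the 1600s is Tuesday. For year 17: 17÷12 = 1 r 5, and 5÷4 = 1, so 1+5+1 = 7.
Tuesday + 7 ≡ Tuesday — that's 1617's doomsday.
In November the doomsday date is Nov 7.
Nov 21 is 14 days after Nov 7; 14 mod 7 = 0, so Tuesday + 0 = Tuesday.

Tuesday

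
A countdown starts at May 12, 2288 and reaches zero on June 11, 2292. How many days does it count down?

May 12, 2288 → May 12, 2289: 365 days.
May 12, 2289 → May 12, 2290: 365 days.
May 12, 2290 → May 12, 2291: 365 days.
May 12, 2291 → Jun 12, 2291: 31 days (May has 31).
Jun 12, 2291 → Jul 12, 2291: 30 days (June has 30).
Jul 12, 2291 → Aug 12, 2291: 31 days (July has 31).
Aug 12, 2291 → Sep 12, 2291: 31 days (August has 31).
Sep 12, 2291 → Oct 12, 2291: 30 days (September has 30).
Oct 12, 2291 → Nov 12, 2291: 31 days (October has 31).
Nov 12, 2291 → Dec 12, 2291: 30 days (November has 30).
Dec 12, 2291 → Jan 12, 2292: 31 days (December has 31).
Jan 12, 2292 → Feb 12, 2292: 31 days (January has 31).
Feb 12, 2292 → Mar 12, 2292: 29 days (February has 29).
Mar 12, 2292 → Apr 12, 2292: 31 days (March has 31).
Apr 12, 2292 → May 12, 2292: 30 days (April has 30).
May 12, 2292 → Jun 11, 2292: 30 days.
Total: 1491 days.

1491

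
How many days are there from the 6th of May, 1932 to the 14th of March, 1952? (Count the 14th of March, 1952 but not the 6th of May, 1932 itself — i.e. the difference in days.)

7252

May 6, 1932 → May 6, 1933: 365 days.
May 6, 1933 → May 6, 1934: 365 days.
May 6, 1934 → May 6, 1935: 365 days.
May 6, 1935 → May 6, 1936: 366 days (Feb 29, 1936 is in that span).
May 6, 1936 → May 6, 1937: 365 days.
May 6, 1937 → May 6, 1938: 365 days.
May 6, 1938 → May 6, 1939: 365 days.
May 6, 1939 → May 6, 1940: 366 days (Feb 29, 1940 is in that span).
May 6, 1940 → May 6, 1941: 365 days.
May 6, 1941 → May 6, 1942: 365 days.
May 6, 1942 → May 6, 1943: 365 days.
May 6, 1943 → May 6, 1944: 366 days (Feb 29, 1944 is in that span).
May 6, 1944 → May 6, 1945: 365 days.
May 6, 1945 → May 6, 1946: 365 days.
May 6, 1946 → May 6, 1947: 365 days.
May 6, 1947 → May 6, 1948: 366 days (Feb 29, 1948 is in that span).
May 6, 1948 → May 6, 1949: 365 days.
May 6, 1949 → May 6, 1950: 365 days.
May 6, 1950 → May 6, 1951: 365 days.
May 6, 1951 → Jun 6, 1951: 31 days (May has 31).
Jun 6, 1951 → Jul 6, 1951: 30 days (June has 30).
Jul 6, 1951 → Aug 6, 1951: 31 days (July has 31).
Aug 6, 1951 → Sep 6, 1951: 31 days (August has 31).
Sep 6, 1951 → Oct 6, 1951: 30 days (September has 30).
Oct 6, 1951 → Nov 6, 1951: 31 days (October has 31).
Nov 6, 1951 → Dec 6, 1951: 30 days (November has 30).
Dec 6, 1951 → Jan 6, 1952: 31 days (December has 31).
Jan 6, 1952 → Feb 6, 1952: 31 days (January has 31).
Feb 6, 1952 → Mar 6, 1952: 29 days (February has 29).
Mar 6, 1952 → Mar 14, 1952: 8 days.
Total: 7252 days.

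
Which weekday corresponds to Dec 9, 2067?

January 1, 2067 is a Saturday.
Jan 1, 2067 → Feb 1, 2067: 31 days (January has 31).
Feb 1, 2067 → Mar 1, 2067: 28 days (February has 28).
Mar 1, 2067 → Apr 1, 2067: 31 days (March has 31).
Apr 1, 2067 → May 1, 2067: 30 days (April has 30).
May 1, 2067 → Jun 1, 2067: 31 days (May has 31).
Jun 1, 2067 → Jul 1, 2067: 30 days (June has 30).
Jul 1, 2067 → Aug 1, 2067: 31 days (July has 31).
Aug 1, 2067 → Sep 1, 2067: 31 days (August has 31).
Sep 1, 2067 → Oct 1, 2067: 30 days (September has 30).
Oct 1, 2067 → Nov 1, 2067: 31 days (October has 31).
Nov 1, 2067 → Dec 1, 2067: 30 days (November has 30).
Dec 1, 2067 → Dec 9, 2067: 8 days.
Total: 342 days.
342 mod 7 = 6, so Saturday + 6 = Friday.

Friday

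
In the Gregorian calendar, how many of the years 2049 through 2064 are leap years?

Multiples of 4 in [2049,2064]: 4.
Of those, multiples of 100: 0 (not leap unless ÷400).
Multiples of 400: 0.
Leap years = 4 − 0 + 0 = 4.

4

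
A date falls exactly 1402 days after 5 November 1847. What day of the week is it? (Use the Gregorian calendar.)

Sunday

Nov 5, 1847 is a Friday.
1402 mod 7 = 2, so 1402 days after a Friday is Friday + 2 = Sunday.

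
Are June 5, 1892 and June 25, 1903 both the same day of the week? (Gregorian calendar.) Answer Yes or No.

From Jun 5, 1892 to Jun 25, 1903 is 4036 days.
4036 mod 7 = 4, so they are different weekdays.
(Jun 5, 1892 is a Sunday; Jun 25, 1903 is a Thursday.)

No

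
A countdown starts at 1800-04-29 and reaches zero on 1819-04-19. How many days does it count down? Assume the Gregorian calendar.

6929

Apr 29, 1800 → Apr 29, 1801: 365 days.
Apr 29, 1801 → Apr 29, 1802: 365 days.
Apr 29, 1802 → Apr 29, 1803: 365 days.
Apr 29, 1803 → Apr 29, 1804: 366 days (Feb 29, 1804 is in that span).
Apr 29, 1804 → Apr 29, 1805: 365 days.
Apr 29, 1805 → Apr 29, 1806: 365 days.
Apr 29, 1806 → Apr 29, 1807: 365 days.
Apr 29, 1807 → Apr 29, 1808: 366 days (Feb 29, 1808 is in that span).
Apr 29, 1808 → Apr 29, 1809: 365 days.
Apr 29, 1809 → Apr 29, 1810: 365 days.
Apr 29, 1810 → Apr 29, 1811: 365 days.
Apr 29, 1811 → Apr 29, 1812: 366 days (Feb 29, 1812 is in that span).
Apr 29, 1812 → Apr 29, 1813: 365 days.
Apr 29, 1813 → Apr 29, 1814: 365 days.
Apr 29, 1814 → Apr 29, 1815: 365 days.
Apr 29, 1815 → Apr 29, 1816: 366 days (Feb 29, 1816 is in that span).
Apr 29, 1816 → Apr 29, 1817: 365 days.
Apr 29, 1817 → Apr 29, 1818: 365 days.
Apr 29, 1818 → May 29, 1818: 30 days (April has 30).
May 29, 1818 → Jun 29, 1818: 31 days (May has 31).
Jun 29, 1818 → Jul 29, 1818: 30 days (June has 30).
Jul 29, 1818 → Aug 29, 1818: 31 days (July has 31).
Aug 29, 1818 → Sep 29, 1818: 31 days (August has 31).
Sep 29, 1818 → Oct 29, 1818: 30 days (September has 30).
Oct 29, 1818 → Nov 29, 1818: 31 days (October has 31).
Nov 29, 1818 → Dec 29, 1818: 30 days (November has 30).
Dec 29, 1818 → Jan 29, 1819: 31 days (December has 31).
Jan 29, 1819 → Feb 28, 1819: 30 days (January has 31).
Feb 28, 1819 → Mar 28, 1819: 28 days (February has 28).
Mar 28, 1819 → Apr 19, 1819: 22 days.
Total: 6929 days.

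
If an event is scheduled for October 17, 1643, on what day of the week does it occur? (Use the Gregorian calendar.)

Saturday

Doomsday rule: the anchor day for the 1600s is Tuesday. For year 43: 43÷12 = 3 r 7, and 7÷4 = 1, so 3+7+1 = 11.
Tuesday + 11 ≡ Saturday — that's 1643's doomsday.
In October the doomsday date is Oct 10.
Oct 17 is 7 days after Oct 10; 7 mod 7 = 0, so Saturday + 0 = Saturday.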